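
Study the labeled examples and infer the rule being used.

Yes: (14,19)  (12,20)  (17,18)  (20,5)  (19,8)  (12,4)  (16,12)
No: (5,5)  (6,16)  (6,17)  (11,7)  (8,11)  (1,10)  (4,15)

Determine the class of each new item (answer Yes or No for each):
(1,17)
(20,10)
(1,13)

The pattern is that an item is 'Yes' exactly when: first ≥ 12.
(1,17): first 1, doesn't qualify → No. (20,10): first 20, passes → Yes. (1,13): first 1, doesn't qualify → No.

No, Yes, No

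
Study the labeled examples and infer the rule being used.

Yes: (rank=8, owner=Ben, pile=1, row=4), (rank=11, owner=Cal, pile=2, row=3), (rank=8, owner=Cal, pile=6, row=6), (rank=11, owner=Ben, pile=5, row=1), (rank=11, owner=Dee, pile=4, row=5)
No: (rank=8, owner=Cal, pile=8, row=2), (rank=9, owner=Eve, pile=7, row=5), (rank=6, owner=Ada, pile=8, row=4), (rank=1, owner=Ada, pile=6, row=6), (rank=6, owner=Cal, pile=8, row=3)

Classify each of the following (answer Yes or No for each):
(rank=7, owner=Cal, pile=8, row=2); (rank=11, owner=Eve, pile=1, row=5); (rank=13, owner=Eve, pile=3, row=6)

The distinguishing property — pile ≤ 6 AND rank ≥ 6 — holds for all the 'Yes' cases and none of the 'No' cases.
(rank=7, owner=Cal, pile=8, row=2) — pile = 8, rank = 7, hence No. (rank=11, owner=Eve, pile=1, row=5) — pile = 1, rank = 11, hence Yes. (rank=13, owner=Eve, pile=3, row=6) — pile = 3, rank = 13, hence Yes.

No, Yes, Yes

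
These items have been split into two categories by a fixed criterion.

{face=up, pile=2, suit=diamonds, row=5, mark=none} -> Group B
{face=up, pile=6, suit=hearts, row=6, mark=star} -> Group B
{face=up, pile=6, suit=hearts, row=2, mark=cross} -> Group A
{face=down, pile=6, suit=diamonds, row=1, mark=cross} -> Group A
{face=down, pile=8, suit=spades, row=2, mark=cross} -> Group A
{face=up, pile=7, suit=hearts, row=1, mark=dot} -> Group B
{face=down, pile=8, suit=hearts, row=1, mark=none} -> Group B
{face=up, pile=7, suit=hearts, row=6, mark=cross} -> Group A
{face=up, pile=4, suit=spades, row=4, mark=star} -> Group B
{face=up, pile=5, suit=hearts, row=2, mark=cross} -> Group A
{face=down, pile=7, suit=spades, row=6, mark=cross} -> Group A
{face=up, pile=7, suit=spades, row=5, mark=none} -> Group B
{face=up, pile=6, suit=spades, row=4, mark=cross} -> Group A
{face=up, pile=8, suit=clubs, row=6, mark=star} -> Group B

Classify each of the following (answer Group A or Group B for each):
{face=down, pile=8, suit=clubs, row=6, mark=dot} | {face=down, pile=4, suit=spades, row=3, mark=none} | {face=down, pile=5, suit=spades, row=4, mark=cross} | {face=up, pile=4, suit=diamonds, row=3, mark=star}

Group B, Group B, Group A, Group B

The classifier is using: mark is cross.
Group B: {face=down, pile=8, suit=clubs, row=6, mark=dot}, since mark is dot.
Group B: {face=down, pile=4, suit=spades, row=3, mark=none}, since mark is none.
Group A: {face=down, pile=5, suit=spades, row=4, mark=cross}, since mark is cross.
Group B: {face=up, pile=4, suit=diamonds, row=3, mark=star}, since mark is star.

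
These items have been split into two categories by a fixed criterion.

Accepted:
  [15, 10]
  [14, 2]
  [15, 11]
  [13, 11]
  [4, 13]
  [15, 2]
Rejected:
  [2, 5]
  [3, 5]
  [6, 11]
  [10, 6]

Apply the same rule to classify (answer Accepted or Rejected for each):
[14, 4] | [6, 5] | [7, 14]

Accepted, Rejected, Accepted

The common property of the 'Accepted' items is: max ≥ 13. No 'Rejected' item has it.
[14, 4] — max 14, hence Accepted.
[6, 5] — max 6, hence Rejected.
[7, 14] — max 14, hence Accepted.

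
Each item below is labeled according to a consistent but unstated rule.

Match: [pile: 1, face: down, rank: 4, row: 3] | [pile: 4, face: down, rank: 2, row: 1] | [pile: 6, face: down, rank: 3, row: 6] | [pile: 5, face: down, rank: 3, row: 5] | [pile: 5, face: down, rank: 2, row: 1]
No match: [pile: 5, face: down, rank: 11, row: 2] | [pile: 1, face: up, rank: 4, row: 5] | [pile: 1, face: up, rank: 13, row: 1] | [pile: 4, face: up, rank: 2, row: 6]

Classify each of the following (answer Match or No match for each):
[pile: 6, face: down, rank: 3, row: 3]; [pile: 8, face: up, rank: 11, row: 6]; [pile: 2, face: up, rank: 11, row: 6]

'Match' ⟺ face is down AND rank ≤ 4.
[pile: 6, face: down, rank: 3, row: 3]: face is down, rank = 3, has this property → Match. [pile: 8, face: up, rank: 11, row: 6]: face is up, rank = 11, fails this test → No match. [pile: 2, face: up, rank: 11, row: 6]: face is up, rank = 11, fails this test → No match.

Match, No match, No match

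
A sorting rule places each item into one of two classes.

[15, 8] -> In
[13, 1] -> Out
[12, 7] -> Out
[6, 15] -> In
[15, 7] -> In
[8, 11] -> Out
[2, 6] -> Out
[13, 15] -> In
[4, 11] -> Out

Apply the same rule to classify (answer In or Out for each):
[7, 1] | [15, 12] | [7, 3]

Out, In, Out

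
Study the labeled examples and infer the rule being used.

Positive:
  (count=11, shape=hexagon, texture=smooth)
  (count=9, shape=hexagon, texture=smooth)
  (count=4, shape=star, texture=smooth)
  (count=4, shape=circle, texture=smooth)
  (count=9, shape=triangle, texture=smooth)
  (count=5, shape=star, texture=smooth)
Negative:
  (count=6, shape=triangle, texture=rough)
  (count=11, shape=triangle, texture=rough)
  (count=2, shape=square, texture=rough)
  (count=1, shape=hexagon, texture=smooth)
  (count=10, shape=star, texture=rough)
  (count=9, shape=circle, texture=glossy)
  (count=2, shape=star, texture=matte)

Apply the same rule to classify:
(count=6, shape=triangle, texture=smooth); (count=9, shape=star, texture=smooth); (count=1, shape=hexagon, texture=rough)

The common property of the 'Positive' items is: texture is smooth AND count ≥ 2. No 'Negative' item has it.
(count=6, shape=triangle, texture=smooth): texture is smooth, count = 6 — meets the rule, so Positive. (count=9, shape=star, texture=smooth): texture is smooth, count = 9 — meets the rule, so Positive. (count=1, shape=hexagon, texture=rough): texture is rough, count = 1 — does not fit, so Negative.

Positive, Positive, Negative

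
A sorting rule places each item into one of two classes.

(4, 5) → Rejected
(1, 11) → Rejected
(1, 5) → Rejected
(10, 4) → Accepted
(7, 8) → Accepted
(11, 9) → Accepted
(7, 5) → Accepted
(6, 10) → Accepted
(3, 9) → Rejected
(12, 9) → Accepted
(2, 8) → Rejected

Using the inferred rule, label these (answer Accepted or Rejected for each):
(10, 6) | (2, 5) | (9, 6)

Accepted, Rejected, Accepted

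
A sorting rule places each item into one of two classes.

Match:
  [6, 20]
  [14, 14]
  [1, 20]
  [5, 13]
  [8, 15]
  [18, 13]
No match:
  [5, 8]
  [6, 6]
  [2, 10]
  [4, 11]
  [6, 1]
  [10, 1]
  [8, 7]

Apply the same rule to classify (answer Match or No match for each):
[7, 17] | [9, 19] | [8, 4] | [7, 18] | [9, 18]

'Match' ⟺ sum ≥ 18.
[7, 17]: Match (7+17 = 24). [9, 19]: Match (9+19 = 28). [8, 4]: No match (8+4 = 12). [7, 18]: Match (7+18 = 25). [9, 18]: Match (9+18 = 27).

Match, Match, No match, Match, Match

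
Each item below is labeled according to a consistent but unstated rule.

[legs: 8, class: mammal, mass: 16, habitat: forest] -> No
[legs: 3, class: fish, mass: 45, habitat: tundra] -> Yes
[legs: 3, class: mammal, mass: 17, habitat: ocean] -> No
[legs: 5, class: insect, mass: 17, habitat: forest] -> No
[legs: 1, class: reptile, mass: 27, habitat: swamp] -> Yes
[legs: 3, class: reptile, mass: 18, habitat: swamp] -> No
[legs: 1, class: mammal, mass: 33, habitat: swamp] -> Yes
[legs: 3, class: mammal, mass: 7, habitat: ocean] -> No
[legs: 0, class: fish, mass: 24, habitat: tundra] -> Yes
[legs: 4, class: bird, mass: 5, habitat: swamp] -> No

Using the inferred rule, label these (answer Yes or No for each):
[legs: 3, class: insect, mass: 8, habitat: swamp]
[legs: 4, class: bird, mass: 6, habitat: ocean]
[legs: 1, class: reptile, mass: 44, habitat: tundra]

One predicate separates the groups cleanly: mass ≥ 24.
[legs: 3, class: insect, mass: 8, habitat: swamp]: mass = 8, does not pass → No. [legs: 4, class: bird, mass: 6, habitat: ocean]: mass = 6, does not pass → No. [legs: 1, class: reptile, mass: 44, habitat: tundra]: mass = 44, satisfies this → Yes.

No, No, Yes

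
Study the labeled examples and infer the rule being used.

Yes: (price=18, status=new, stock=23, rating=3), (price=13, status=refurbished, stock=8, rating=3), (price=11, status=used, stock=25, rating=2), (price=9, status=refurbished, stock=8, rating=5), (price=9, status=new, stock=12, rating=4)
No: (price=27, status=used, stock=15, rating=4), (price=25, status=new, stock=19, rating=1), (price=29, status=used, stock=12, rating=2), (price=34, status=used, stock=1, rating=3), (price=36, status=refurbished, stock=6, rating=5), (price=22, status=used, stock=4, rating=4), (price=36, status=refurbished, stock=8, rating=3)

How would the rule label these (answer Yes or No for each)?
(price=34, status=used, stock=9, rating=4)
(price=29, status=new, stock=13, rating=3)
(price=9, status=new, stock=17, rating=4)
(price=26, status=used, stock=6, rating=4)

No, No, Yes, No

The rule appears to be: price ≤ 18.
(price=34, status=used, stock=9, rating=4): No (price = 34). (price=29, status=new, stock=13, rating=3): No (price = 29). (price=9, status=new, stock=17, rating=4): Yes (price = 9). (price=26, status=used, stock=6, rating=4): No (price = 26).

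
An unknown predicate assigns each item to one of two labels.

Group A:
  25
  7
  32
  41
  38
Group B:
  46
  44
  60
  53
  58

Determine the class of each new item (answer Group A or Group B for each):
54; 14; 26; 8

Group B, Group A, Group A, Group A

The rule appears to be: at most 41.
54: Group B (54 > 41).
14: Group A (14 ≤ 41).
26: Group A (26 ≤ 41).
8: Group A (8 ≤ 41).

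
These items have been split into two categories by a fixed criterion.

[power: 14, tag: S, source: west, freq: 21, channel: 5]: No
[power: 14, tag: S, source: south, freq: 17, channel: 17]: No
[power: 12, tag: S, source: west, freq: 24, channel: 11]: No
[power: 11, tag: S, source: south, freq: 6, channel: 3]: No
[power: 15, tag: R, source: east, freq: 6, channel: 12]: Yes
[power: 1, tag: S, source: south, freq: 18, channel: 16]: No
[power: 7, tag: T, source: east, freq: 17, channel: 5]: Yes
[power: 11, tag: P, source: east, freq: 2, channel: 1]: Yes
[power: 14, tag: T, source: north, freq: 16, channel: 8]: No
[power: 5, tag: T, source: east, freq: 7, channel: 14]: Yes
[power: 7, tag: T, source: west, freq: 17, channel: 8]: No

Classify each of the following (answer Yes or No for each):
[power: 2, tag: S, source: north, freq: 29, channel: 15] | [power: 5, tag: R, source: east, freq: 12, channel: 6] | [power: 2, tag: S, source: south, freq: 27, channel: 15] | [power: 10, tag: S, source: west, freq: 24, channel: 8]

No, Yes, No, No

'Yes' ⟺ source is east.
[power: 2, tag: S, source: north, freq: 29, channel: 15]: source is north, doesn't qualify → No.
[power: 5, tag: R, source: east, freq: 12, channel: 6]: source is east, meets the rule → Yes.
[power: 2, tag: S, source: south, freq: 27, channel: 15]: source is south, doesn't qualify → No.
[power: 10, tag: S, source: west, freq: 24, channel: 8]: source is west, doesn't qualify → No.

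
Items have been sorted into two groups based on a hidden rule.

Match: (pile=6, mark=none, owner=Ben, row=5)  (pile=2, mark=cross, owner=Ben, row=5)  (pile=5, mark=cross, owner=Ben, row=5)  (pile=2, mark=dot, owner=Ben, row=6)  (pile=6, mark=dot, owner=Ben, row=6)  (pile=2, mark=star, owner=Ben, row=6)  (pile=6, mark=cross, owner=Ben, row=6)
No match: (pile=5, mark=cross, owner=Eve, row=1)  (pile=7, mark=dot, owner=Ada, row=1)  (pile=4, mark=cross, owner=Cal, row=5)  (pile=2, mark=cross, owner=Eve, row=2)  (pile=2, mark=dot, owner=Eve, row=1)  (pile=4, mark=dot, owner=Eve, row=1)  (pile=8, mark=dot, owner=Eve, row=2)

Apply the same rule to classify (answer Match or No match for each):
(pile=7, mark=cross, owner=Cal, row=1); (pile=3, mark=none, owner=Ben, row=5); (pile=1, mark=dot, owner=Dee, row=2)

Every 'Match' example satisfies: owner is Ben. None of the 'No match' examples do.
(pile=7, mark=cross, owner=Cal, row=1): No match (owner is Cal). (pile=3, mark=none, owner=Ben, row=5): Match (owner is Ben). (pile=1, mark=dot, owner=Dee, row=2): No match (owner is Dee).

No match, Match, No match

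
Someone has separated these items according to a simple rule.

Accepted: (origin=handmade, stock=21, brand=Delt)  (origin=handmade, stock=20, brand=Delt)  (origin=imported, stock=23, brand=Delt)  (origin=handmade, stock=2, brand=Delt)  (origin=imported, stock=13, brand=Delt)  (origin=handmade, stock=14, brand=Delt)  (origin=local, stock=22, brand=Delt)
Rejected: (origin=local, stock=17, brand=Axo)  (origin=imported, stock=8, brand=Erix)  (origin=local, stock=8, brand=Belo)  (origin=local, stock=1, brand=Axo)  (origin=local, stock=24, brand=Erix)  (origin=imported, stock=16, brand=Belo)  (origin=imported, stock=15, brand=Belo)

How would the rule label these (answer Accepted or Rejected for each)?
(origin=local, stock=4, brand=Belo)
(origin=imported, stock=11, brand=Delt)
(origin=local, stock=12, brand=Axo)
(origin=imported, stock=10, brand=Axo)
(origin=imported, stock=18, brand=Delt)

Rejected, Accepted, Rejected, Rejected, Accepted

The simplest hypothesis consistent with all the labels is: brand is Delt.
(origin=local, stock=4, brand=Belo): brand is Belo, does not pass → Rejected.
(origin=imported, stock=11, brand=Delt): brand is Delt, checks out → Accepted.
(origin=local, stock=12, brand=Axo): brand is Axo, does not pass → Rejected.
(origin=imported, stock=10, brand=Axo): brand is Axo, does not pass → Rejected.
(origin=imported, stock=18, brand=Delt): brand is Delt, checks out → Accepted.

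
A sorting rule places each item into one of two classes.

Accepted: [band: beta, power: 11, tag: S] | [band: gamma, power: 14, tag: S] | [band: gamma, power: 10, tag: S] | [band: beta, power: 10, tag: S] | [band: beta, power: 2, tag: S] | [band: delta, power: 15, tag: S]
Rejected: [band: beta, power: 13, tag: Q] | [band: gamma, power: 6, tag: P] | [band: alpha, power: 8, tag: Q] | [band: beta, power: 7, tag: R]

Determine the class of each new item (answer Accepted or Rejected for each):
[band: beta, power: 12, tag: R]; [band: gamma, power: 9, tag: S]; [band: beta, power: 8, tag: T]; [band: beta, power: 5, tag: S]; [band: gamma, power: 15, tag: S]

Rejected, Accepted, Rejected, Accepted, Accepted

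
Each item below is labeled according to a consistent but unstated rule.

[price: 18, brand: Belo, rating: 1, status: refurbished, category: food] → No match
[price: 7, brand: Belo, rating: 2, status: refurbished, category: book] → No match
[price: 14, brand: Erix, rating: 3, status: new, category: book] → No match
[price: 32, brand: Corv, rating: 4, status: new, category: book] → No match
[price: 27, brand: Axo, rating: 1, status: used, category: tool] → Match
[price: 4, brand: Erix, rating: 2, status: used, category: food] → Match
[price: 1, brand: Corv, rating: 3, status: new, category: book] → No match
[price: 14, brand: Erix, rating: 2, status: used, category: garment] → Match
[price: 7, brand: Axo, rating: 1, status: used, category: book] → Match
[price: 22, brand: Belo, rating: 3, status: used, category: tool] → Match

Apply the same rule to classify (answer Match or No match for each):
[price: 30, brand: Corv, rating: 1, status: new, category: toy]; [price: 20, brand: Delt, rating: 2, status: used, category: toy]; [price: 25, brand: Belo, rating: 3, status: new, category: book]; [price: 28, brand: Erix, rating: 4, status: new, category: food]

No match, Match, No match, No match

The distinguishing property — status is used — holds for all the 'Match' cases and none of the 'No match' cases.
[price: 30, brand: Corv, rating: 1, status: new, category: toy] → status is new → No match. [price: 20, brand: Delt, rating: 2, status: used, category: toy] → status is used → Match. [price: 25, brand: Belo, rating: 3, status: new, category: book] → status is new → No match. [price: 28, brand: Erix, rating: 4, status: new, category: food] → status is new → No match.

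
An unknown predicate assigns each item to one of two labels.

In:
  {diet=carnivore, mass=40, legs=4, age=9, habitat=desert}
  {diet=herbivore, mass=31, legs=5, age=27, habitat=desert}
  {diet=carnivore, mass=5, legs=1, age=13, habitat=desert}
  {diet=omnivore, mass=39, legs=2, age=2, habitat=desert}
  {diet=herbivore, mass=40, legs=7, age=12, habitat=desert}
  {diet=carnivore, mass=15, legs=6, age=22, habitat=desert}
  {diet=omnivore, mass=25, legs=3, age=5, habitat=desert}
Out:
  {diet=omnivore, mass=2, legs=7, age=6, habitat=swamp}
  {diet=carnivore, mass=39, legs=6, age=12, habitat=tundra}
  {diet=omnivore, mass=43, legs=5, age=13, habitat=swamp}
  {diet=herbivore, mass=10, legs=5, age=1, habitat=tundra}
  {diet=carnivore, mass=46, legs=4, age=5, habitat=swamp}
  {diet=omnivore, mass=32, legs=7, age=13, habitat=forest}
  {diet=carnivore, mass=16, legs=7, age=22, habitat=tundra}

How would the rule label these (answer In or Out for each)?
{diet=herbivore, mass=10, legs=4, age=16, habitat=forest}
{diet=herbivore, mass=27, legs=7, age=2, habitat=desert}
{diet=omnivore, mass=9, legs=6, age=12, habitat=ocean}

The classifier is using: habitat is desert.
{diet=herbivore, mass=10, legs=4, age=16, habitat=forest}: habitat is forest — doesn't qualify, so Out. {diet=herbivore, mass=27, legs=7, age=2, habitat=desert}: habitat is desert — meets the rule, so In. {diet=omnivore, mass=9, legs=6, age=12, habitat=ocean}: habitat is ocean — doesn't qualify, so Out.

Out, In, Out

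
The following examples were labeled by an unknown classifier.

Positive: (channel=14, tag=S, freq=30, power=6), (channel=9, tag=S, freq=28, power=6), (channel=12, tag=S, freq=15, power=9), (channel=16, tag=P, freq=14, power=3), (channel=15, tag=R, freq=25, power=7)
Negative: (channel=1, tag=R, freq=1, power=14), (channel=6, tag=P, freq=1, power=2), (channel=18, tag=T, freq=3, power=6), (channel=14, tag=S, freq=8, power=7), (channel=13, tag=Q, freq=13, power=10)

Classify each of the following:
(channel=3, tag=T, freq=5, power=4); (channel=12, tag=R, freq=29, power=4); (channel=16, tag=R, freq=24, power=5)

'Positive' ⟺ freq ≥ 14.

Negative, Positive, Positive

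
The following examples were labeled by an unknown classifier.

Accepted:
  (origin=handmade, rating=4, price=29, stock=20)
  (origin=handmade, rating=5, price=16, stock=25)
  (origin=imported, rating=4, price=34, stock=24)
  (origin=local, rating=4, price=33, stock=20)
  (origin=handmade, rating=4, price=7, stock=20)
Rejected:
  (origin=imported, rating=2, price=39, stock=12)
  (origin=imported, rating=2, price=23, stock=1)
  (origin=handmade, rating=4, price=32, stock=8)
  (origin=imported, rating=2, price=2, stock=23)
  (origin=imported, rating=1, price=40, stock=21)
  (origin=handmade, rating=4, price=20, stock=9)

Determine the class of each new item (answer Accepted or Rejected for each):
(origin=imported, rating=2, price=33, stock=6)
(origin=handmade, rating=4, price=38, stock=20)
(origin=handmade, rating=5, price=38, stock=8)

Every 'Accepted' example satisfies: rating ≥ 4 AND stock ≥ 12. None of the 'Rejected' examples do.
(origin=imported, rating=2, price=33, stock=6) → rating = 2, stock = 6 → Rejected.
(origin=handmade, rating=4, price=38, stock=20) → rating = 4, stock = 20 → Accepted.
(origin=handmade, rating=5, price=38, stock=8) → rating = 5, stock = 8 → Rejected.

Rejected, Accepted, Rejected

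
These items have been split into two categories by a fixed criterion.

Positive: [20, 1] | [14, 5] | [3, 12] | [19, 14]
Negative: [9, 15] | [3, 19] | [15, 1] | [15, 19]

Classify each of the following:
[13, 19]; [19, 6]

All 'Positive' examples share one property — sum is odd — and every 'Negative' example lacks it.
[13, 19] → 13+19 = 32 → Negative.
[19, 6] → 19+6 = 25 → Positive.

Negative, Positive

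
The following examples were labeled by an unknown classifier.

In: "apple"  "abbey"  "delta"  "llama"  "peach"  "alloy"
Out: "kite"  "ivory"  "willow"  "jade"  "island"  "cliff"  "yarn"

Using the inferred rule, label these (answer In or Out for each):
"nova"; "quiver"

The pattern is that an item is 'In' exactly when: odd length AND contains 'a'.
"nova": length 4, has 'a' — doesn't match, so Out. "quiver": length 6, no 'a' — doesn't match, so Out.

Out, Out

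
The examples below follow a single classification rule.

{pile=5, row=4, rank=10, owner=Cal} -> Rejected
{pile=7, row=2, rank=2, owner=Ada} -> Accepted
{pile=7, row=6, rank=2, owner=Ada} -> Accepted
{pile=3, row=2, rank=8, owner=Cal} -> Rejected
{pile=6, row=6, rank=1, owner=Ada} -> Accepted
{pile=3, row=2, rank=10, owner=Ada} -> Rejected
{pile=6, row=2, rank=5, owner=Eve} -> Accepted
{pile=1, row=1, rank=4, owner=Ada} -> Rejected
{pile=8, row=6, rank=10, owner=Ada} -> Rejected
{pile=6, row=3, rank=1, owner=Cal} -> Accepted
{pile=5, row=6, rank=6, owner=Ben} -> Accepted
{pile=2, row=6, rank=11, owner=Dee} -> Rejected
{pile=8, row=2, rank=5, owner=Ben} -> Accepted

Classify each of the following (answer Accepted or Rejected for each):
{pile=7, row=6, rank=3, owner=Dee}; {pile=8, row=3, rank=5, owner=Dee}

Rule: row ≥ 2 AND rank ≤ 6. This holds for each 'Accepted' example and fails for each 'Rejected' one.
{pile=7, row=6, rank=3, owner=Dee}: Accepted (row = 6, rank = 3).
{pile=8, row=3, rank=5, owner=Dee}: Accepted (row = 3, rank = 5).

Accepted, Accepted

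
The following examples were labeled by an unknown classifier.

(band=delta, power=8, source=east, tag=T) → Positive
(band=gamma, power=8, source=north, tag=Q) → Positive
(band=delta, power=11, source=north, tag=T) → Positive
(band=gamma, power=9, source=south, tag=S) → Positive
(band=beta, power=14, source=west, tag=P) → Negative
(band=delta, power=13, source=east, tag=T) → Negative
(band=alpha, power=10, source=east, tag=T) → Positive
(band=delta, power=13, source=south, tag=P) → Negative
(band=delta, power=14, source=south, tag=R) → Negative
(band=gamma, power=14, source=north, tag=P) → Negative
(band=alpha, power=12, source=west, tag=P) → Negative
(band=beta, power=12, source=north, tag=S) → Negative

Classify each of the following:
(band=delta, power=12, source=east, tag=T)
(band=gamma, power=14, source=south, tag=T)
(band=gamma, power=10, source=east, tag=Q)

The rule appears to be: power ≤ 11.
(band=delta, power=12, source=east, tag=T): power = 12, lacks this property → Negative. (band=gamma, power=14, source=south, tag=T): power = 14, lacks this property → Negative. (band=gamma, power=10, source=east, tag=Q): power = 10, fits → Positive.

Negative, Negative, Positive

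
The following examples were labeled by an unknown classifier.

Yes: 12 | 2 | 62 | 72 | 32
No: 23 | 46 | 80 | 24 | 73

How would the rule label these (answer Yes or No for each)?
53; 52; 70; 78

No, Yes, No, No

'Yes' ⟺ ends in digit 2.
53: No (last digit 3).
52: Yes (last digit 2).
70: No (last digit 0).
78: No (last digit 8).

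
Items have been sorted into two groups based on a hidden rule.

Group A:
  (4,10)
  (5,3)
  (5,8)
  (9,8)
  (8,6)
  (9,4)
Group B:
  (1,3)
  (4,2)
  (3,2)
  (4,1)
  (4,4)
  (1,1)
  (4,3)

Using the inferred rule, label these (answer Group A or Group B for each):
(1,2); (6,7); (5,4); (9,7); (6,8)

Group B, Group A, Group A, Group A, Group A

Every 'Group A' example satisfies: max ≥ 5. None of the 'Group B' examples do.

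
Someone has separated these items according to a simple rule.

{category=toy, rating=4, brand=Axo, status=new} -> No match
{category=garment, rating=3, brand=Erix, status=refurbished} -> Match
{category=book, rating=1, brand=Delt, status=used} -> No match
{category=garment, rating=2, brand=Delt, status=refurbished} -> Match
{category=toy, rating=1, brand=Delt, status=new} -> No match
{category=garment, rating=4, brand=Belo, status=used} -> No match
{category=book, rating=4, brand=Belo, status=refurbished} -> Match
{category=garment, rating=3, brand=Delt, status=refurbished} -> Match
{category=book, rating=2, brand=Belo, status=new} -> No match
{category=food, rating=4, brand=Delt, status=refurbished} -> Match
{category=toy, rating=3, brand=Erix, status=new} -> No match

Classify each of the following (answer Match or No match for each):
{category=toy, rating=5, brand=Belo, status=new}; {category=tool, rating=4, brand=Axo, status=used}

No match, No match

All 'Match' examples share one property — status is refurbished — and every 'No match' example lacks it.
{category=toy, rating=5, brand=Belo, status=new} → status is new → No match. {category=tool, rating=4, brand=Axo, status=used} → status is used → No match.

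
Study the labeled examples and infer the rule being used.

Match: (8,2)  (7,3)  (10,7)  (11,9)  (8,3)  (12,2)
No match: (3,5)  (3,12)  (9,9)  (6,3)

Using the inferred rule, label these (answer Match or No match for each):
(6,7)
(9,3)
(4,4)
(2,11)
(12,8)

No match, Match, No match, No match, Match

The classifier is using: first > second AND sum ≥ 10.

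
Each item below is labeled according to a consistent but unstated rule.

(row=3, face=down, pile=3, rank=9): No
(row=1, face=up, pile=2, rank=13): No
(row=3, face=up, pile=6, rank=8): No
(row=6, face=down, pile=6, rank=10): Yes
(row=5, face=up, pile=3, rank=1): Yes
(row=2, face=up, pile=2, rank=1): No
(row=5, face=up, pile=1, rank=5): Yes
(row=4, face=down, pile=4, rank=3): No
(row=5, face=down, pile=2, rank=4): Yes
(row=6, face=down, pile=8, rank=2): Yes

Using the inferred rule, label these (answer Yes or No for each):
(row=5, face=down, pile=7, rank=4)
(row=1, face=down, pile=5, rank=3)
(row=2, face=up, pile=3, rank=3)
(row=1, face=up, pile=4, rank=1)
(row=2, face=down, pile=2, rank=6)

Yes, No, No, No, No

A rule that fits every label: row ≥ 5 — true of each 'Yes' example, false of each 'No' one.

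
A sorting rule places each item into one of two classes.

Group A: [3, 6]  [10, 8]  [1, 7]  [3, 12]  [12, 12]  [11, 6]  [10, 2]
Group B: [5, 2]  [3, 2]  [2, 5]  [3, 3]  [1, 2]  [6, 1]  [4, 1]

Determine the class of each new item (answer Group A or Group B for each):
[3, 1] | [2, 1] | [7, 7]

Every 'Group A' example satisfies: sum ≥ 8. None of the 'Group B' examples do.
[3, 1]: 3+1 = 4, fails this test → Group B. [2, 1]: 2+1 = 3, fails this test → Group B. [7, 7]: 7+7 = 14, matches → Group A.

Group B, Group B, Group A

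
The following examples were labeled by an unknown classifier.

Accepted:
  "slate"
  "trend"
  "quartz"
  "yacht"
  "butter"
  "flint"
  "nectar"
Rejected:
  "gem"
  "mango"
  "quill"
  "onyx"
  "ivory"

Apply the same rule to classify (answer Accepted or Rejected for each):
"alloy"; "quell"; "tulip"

The common property of the 'Accepted' items is: contains 't'. No 'Rejected' item has it.
"alloy": no 't' — fails this test, so Rejected. "quell": no 't' — fails this test, so Rejected. "tulip": has 't' — checks out, so Accepted.

Rejected, Rejected, Accepted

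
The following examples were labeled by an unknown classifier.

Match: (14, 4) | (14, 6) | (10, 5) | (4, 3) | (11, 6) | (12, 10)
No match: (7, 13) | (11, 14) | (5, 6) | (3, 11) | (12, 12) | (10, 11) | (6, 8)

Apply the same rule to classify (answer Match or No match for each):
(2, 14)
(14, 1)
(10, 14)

No match, Match, No match

'Match' ⟺ first > second.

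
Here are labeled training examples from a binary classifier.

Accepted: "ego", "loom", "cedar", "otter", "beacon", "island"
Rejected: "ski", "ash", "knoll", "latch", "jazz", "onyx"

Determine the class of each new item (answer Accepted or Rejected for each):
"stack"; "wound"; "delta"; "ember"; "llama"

The simplest hypothesis consistent with all the labels is: has ≥ 2 vowels.
Rejected: "stack", since 1 vowel. Accepted: "wound", since 2 vowels. Accepted: "delta", since 2 vowels. Accepted: "ember", since 2 vowels. Accepted: "llama", since 2 vowels.

Rejected, Accepted, Accepted, Accepted, Accepted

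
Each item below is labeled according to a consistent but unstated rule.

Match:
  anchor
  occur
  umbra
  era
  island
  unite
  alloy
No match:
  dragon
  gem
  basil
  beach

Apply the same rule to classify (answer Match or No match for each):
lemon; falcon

No match, No match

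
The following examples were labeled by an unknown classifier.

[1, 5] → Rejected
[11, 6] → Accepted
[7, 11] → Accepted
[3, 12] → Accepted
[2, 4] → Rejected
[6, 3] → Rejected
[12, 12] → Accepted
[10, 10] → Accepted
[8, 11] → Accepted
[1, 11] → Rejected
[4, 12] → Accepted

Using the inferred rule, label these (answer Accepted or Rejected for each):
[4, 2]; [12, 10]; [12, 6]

The distinguishing property — sum ≥ 15 — holds for all the 'Accepted' cases and none of the 'Rejected' cases.

Rejected, Accepted, Accepted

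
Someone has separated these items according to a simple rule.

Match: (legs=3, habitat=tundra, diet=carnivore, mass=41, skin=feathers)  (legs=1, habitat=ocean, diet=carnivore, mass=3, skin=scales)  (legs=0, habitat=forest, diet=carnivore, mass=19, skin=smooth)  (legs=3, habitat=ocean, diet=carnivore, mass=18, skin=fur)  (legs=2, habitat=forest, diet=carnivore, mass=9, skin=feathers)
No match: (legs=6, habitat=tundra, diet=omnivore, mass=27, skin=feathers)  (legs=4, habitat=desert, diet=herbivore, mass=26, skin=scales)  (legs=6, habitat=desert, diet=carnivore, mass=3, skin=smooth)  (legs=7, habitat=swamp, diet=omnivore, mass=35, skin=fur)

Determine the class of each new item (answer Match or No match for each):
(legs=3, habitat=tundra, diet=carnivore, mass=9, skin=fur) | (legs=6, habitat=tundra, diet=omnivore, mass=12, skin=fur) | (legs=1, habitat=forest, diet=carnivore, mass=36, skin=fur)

The common property of the 'Match' items is: legs ≤ 3. No 'No match' item has it.
Match: (legs=3, habitat=tundra, diet=carnivore, mass=9, skin=fur), since legs = 3. No match: (legs=6, habitat=tundra, diet=omnivore, mass=12, skin=fur), since legs = 6. Match: (legs=1, habitat=forest, diet=carnivore, mass=36, skin=fur), since legs = 1.

Match, No match, Match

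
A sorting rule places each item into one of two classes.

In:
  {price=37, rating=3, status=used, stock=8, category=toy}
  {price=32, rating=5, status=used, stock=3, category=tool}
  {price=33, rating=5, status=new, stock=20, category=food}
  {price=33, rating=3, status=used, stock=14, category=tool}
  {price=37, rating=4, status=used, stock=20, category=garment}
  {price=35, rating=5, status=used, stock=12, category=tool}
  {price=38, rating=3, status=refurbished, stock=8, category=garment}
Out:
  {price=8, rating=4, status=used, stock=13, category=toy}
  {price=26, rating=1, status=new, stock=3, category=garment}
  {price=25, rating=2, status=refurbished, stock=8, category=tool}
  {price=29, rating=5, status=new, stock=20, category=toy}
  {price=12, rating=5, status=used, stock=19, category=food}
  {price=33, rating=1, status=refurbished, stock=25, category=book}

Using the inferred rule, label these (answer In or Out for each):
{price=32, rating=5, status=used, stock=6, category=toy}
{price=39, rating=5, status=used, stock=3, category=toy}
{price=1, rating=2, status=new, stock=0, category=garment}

A rule that fits every label: price ≥ 32 AND stock ≤ 20 — true of each 'In' example, false of each 'Out' one.
{price=32, rating=5, status=used, stock=6, category=toy} → price = 32, stock = 6 → In. {price=39, rating=5, status=used, stock=3, category=toy} → price = 39, stock = 3 → In. {price=1, rating=2, status=new, stock=0, category=garment} → price = 1, stock = 0 → Out.

In, In, Out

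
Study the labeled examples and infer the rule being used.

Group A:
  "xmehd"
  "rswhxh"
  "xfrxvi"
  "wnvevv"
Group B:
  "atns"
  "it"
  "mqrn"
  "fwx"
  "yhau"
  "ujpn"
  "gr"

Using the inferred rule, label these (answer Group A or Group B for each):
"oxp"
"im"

The simplest hypothesis consistent with all the labels is: length ≥ 5.
"oxp" — length 3, hence Group B. "im" — length 2, hence Group B.

Group B, Group B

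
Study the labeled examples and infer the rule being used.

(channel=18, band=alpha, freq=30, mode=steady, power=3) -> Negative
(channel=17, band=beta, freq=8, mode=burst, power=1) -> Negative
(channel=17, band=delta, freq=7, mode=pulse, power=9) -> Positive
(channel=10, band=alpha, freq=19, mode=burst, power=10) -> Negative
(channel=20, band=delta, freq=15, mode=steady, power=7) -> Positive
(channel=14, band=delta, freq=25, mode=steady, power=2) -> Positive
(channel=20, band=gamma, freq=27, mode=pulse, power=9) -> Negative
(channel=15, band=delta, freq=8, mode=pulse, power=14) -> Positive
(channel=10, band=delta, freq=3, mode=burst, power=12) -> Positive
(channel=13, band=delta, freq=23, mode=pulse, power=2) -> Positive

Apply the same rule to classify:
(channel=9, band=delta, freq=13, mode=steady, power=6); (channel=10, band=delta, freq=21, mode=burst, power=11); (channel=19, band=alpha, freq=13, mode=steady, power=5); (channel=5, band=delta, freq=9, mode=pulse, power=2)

Positive, Positive, Negative, Positive

All 'Positive' examples share one property — band is delta — and every 'Negative' example lacks it.
(channel=9, band=delta, freq=13, mode=steady, power=6) → band is delta → Positive.
(channel=10, band=delta, freq=21, mode=burst, power=11) → band is delta → Positive.
(channel=19, band=alpha, freq=13, mode=steady, power=5) → band is alpha → Negative.
(channel=5, band=delta, freq=9, mode=pulse, power=2) → band is delta → Positive.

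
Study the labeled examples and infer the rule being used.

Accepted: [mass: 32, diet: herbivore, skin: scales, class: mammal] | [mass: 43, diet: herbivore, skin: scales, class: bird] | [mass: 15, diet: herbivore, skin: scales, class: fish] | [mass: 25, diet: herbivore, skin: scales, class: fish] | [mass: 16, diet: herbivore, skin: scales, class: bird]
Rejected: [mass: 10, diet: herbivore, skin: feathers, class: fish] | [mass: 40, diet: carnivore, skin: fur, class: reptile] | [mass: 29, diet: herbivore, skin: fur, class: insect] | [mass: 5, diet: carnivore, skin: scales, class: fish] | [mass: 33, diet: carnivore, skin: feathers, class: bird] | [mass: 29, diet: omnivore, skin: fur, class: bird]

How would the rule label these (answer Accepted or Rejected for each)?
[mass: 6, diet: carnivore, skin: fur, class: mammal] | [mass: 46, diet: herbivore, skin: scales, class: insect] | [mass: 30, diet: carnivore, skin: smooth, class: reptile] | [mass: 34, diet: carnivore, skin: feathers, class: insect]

All 'Accepted' examples share one property — skin is scales AND diet is herbivore — and every 'Rejected' example lacks it.
[mass: 6, diet: carnivore, skin: fur, class: mammal]: Rejected (skin is fur, diet is carnivore). [mass: 46, diet: herbivore, skin: scales, class: insect]: Accepted (skin is scales, diet is herbivore). [mass: 30, diet: carnivore, skin: smooth, class: reptile]: Rejected (skin is smooth, diet is carnivore). [mass: 34, diet: carnivore, skin: feathers, class: insect]: Rejected (skin is feathers, diet is carnivore).

Rejected, Accepted, Rejected, Rejected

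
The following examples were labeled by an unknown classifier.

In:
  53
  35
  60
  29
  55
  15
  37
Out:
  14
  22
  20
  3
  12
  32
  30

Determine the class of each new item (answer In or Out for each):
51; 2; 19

One predicate separates the groups cleanly: digit sum ≥ 6.
51: In (digit sum 5+1 = 6).
2: Out (digit sum 2).
19: In (digit sum 1+9 = 10).

In, Out, In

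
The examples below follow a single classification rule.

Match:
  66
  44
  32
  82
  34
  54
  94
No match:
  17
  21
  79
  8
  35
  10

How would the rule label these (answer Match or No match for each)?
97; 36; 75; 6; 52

No match, Match, No match, No match, Match

A rule that fits every label: even AND at least 17 — true of each 'Match' example, false of each 'No match' one.
97: No match (97 is odd, 97 ≥ 17).
36: Match (36 is even, 36 ≥ 17).
75: No match (75 is odd, 75 ≥ 17).
6: No match (6 is even, 6 < 17).
52: Match (52 is even, 52 ≥ 17).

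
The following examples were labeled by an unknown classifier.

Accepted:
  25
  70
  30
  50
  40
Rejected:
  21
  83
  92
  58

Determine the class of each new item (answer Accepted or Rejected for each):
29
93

Rejected, Rejected

The simplest hypothesis consistent with all the labels is: multiple of 5.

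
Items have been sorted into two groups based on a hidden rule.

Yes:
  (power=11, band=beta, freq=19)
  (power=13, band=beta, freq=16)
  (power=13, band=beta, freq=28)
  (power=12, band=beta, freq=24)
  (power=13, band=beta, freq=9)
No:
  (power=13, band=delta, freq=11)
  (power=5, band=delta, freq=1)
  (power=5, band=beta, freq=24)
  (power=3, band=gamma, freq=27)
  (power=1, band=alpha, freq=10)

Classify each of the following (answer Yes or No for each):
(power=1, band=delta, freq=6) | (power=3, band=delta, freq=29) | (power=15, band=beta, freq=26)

No, No, Yes

Rule: band is beta AND power ≥ 11. This holds for each 'Yes' example and fails for each 'No' one.
No: (power=1, band=delta, freq=6), since band is delta, power = 1. No: (power=3, band=delta, freq=29), since band is delta, power = 3. Yes: (power=15, band=beta, freq=26), since band is beta, power = 15.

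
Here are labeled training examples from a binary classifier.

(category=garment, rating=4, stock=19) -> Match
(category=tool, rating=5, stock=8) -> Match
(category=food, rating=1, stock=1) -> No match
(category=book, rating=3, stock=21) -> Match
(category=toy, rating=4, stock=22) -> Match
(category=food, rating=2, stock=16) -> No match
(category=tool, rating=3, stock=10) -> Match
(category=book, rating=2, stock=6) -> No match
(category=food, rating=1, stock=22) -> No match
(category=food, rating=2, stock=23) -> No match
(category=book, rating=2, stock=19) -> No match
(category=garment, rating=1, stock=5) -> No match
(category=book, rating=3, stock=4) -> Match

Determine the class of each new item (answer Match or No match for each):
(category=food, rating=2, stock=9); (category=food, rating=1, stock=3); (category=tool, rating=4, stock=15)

No match, No match, Match

Every 'Match' example satisfies: rating ≥ 3. None of the 'No match' examples do.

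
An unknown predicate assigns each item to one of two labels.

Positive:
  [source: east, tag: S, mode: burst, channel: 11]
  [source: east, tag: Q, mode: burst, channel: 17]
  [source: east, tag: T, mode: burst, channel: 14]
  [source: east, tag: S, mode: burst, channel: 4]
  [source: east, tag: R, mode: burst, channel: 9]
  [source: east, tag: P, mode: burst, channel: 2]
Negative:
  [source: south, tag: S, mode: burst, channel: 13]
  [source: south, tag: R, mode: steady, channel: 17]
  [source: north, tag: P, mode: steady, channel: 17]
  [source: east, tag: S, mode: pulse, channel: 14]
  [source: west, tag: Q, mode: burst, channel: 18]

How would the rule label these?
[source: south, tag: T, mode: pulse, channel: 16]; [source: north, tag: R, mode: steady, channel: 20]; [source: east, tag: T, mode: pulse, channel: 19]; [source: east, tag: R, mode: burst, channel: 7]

Negative, Negative, Negative, Positive

The pattern is that an item is 'Positive' exactly when: mode is burst AND source is east.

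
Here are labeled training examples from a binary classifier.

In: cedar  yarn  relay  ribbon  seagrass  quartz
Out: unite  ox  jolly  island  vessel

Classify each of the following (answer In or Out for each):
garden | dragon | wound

The distinguishing property — contains 'r' — holds for all the 'In' cases and none of the 'Out' cases.
garden — has 'r', hence In. dragon — has 'r', hence In. wound — no 'r', hence Out.

In, In, Out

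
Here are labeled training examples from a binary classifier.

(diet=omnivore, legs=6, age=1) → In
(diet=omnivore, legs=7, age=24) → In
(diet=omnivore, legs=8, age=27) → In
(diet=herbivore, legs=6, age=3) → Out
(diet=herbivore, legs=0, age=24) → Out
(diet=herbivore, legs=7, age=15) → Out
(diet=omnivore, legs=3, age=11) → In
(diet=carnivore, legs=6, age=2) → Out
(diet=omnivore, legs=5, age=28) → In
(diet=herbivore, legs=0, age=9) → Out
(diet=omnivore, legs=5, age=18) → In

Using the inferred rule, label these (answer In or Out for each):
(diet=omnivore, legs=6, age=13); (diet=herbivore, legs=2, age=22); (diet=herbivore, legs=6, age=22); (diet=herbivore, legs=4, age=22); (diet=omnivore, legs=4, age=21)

Every 'In' example satisfies: diet is omnivore. None of the 'Out' examples do.

In, Out, Out, Out, In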